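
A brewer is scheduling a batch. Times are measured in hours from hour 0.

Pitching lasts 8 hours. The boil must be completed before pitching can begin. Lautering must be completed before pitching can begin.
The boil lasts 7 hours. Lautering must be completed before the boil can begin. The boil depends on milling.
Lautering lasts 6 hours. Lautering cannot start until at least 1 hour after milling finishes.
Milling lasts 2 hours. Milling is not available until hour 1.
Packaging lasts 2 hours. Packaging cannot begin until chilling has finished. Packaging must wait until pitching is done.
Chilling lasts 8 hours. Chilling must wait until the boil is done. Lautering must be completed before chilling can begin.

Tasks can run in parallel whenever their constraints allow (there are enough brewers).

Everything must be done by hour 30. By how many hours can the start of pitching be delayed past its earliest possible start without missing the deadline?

After its own release at hour 1, milling can start at hour 1 and finishes at hour 3.
Lautering cannot begin until milling (finishes hour 3, plus 1-hour gap → hour 4). It runs from hour 4 to 4 + 6 = hour 10.
For the boil: lautering (finishes hour 10); milling (finishes hour 3). Taking the maximum gives a start of hour 10, and it finishes at 10 + 7 = hour 17.
Pitching needs all of the boil (finishes hour 17); lautering (finishes hour 10). That puts its earliest start at hour 17; it finishes at 17 + 8 = hour 25.

Working backward from the deadline:
Nothing follows packaging; the deadline of hour 30 is its only limit. It must start by 30 − 2 = hour 28.
Since packaging (must start by hour 28) depends on it, pitching must finish by hour 28. Backing off its 8-hour duration gives a latest start of hour 20.
So pitching can start as early as hour 17 and as late as hour 20, giving 20 − 17 = 3 hours of slack.

3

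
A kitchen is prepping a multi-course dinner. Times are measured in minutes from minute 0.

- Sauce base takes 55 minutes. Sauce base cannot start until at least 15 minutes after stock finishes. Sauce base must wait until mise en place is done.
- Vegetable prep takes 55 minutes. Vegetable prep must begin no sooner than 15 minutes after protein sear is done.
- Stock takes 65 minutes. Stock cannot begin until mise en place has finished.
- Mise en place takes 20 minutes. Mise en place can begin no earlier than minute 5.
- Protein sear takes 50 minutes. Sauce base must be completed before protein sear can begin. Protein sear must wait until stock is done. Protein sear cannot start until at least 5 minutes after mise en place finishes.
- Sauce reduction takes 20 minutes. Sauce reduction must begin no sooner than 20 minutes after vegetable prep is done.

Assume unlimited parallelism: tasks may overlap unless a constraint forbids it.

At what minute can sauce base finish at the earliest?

160

Mise en place cannot begin until its own release at minute 5. It runs from minute 5 to 5 + 20 = minute 25.
Stock cannot begin until mise en place (finishes minute 25). It runs from minute 25 to 25 + 65 = minute 90.
Sauce base needs all of stock (finishes minute 90, plus 15-minute gap → minute 105); mise en place (finishes minute 25). That puts its earliest start at minute 105; it finishes at 105 + 55 = minute 160.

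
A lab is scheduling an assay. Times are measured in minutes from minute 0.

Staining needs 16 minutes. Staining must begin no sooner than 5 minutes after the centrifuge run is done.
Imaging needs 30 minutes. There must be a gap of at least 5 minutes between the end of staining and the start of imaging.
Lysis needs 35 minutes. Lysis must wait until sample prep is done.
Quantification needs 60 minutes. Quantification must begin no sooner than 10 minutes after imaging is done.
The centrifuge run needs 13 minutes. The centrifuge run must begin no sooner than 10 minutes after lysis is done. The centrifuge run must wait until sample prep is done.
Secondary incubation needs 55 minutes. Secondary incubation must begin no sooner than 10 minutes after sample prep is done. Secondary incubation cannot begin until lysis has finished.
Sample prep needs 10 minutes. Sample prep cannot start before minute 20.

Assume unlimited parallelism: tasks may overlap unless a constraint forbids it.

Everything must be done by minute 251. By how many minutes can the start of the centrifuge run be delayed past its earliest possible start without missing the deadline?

Sample prep cannot begin until its own release at minute 20. It runs from minute 20 to 20 + 10 = minute 30.
After sample prep (finishes minute 30), lysis can start at minute 30 and finishes at minute 65.
For the centrifuge run: lysis (finishes minute 65, plus 10-minute gap → minute 75); sample prep (finishes minute 30). Taking the maximum gives a start of minute 75, and it finishes at 75 + 13 = minute 88.

Working backward from the deadline:
Nothing follows quantification; the deadline of minute 251 is its only limit. It must start by 251 − 60 = minute 191.
Imaging feeds into quantification (must start by minute 191, minus 10-minute gap → minute 181); so imaging must finish by minute 181 and therefore start by minute 151.
Staining feeds into imaging (must start by minute 151, minus 5-minute gap → minute 146); so staining must finish by minute 146 and therefore start by minute 130.
The centrifuge run feeds into staining (must start by minute 130, minus 5-minute gap → minute 125); so the centrifuge run must finish by minute 125 and therefore start by minute 112.
So the centrifuge run can start as early as minute 75 and as late as minute 112, giving 112 − 75 = 37 minutes of slack.

37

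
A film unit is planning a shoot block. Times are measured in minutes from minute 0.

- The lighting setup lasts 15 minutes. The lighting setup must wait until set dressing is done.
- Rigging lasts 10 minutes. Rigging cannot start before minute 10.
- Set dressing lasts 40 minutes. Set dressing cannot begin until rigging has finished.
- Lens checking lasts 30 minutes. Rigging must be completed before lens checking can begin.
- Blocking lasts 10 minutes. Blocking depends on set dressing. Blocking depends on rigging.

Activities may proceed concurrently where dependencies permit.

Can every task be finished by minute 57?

Rigging cannot begin until its own release at minute 10. It runs from minute 10 to 10 + 10 = minute 20.
Lens checking cannot begin until rigging (finishes minute 20). It runs from minute 20 to 20 + 30 = minute 50.
After rigging (finishes minute 20), set dressing can start at minute 20 and finishes at minute 60.
Blocking cannot start until set dressing (finishes minute 60); rigging (finishes minute 20). The controlling bound is minute 60, so blocking finishes at 60 + 10 = minute 70.
After set dressing (finishes minute 60), the lighting setup can start at minute 60 and finishes at minute 75.
The earliest everything can be done is minute 75, which is after the deadline of 57, so it is not possible.

No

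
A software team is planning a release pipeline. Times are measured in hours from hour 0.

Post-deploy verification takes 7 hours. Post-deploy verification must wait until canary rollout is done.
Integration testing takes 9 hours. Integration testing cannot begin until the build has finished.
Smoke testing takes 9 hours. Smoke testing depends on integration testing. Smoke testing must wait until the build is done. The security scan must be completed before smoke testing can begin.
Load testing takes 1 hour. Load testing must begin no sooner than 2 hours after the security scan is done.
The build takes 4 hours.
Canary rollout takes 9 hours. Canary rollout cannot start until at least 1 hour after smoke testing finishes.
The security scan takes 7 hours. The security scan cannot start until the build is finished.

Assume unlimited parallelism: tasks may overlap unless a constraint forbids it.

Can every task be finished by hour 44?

The build has no prerequisites, so it starts at hour 0 and finishes at hour 4.
The security scan cannot begin until the build (finishes hour 4). It runs from hour 4 to 4 + 7 = hour 11.
Load testing cannot begin until the security scan (finishes hour 11, plus 2-hour gap → hour 13). It runs from hour 13 to 13 + 1 = hour 14.
Integration testing cannot begin until the build (finishes hour 4). It runs from hour 4 to 4 + 9 = hour 13.
Smoke testing cannot start until integration testing (finishes hour 13); the build (finishes hour 4); the security scan (finishes hour 11). The controlling bound is hour 13, so smoke testing finishes at 13 + 9 = hour 22.
Canary rollout waits on smoke testing (finishes hour 22, plus 1-hour gap → hour 23), so it starts at hour 23 and finishes at 23 + 9 = hour 32.
After canary rollout (finishes hour 32), post-deploy verification can start at hour 32 and finishes at hour 39.
Every task is finished by hour 39, which is no later than the deadline of 44, so the schedule is feasible.

Yes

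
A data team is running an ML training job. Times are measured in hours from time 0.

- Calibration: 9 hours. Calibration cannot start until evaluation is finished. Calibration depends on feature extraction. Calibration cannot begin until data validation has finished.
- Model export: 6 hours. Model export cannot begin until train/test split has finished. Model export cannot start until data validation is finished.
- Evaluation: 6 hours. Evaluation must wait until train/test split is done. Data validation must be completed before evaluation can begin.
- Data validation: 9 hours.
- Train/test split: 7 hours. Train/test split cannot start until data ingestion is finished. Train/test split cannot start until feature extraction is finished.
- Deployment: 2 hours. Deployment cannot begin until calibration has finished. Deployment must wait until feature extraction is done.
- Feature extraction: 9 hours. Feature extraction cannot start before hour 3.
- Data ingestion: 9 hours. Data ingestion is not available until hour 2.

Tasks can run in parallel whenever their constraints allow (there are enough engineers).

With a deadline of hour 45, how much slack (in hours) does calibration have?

Feature extraction waits on its own release at hour 3, so it starts at hour 3 and finishes at 3 + 9 = hour 12.
Data validation can start immediately at hour 0; it finishes at hour 9.
Data ingestion cannot begin until its own release at hour 2. It runs from hour 2 to 2 + 9 = hour 11.
Train/test split cannot start until data ingestion (finishes hour 11); feature extraction (finishes hour 12). The controlling bound is hour 12, so train/test split finishes at 12 + 7 = hour 19.
Evaluation needs all of train/test split (finishes hour 19); data validation (finishes hour 9). That puts its earliest start at hour 19; it finishes at 19 + 6 = hour 25.
Calibration has to wait for evaluation (finishes hour 25); feature extraction (finishes hour 12); data validation (finishes hour 9). The latest of these is hour 25, so calibration runs hour 25 to 25 + 9 = hour 34.

Working backward from the deadline:
Deployment has no dependents, so it just needs to finish by hour 45. Starting by 45 − 2 = hour 43 achieves that.
Calibration feeds into deployment (must start by hour 43); so calibration must finish by hour 43 and therefore start by hour 34.
So calibration can start as early as hour 25 and as late as hour 34, giving 34 − 25 = 9 hours of slack.

9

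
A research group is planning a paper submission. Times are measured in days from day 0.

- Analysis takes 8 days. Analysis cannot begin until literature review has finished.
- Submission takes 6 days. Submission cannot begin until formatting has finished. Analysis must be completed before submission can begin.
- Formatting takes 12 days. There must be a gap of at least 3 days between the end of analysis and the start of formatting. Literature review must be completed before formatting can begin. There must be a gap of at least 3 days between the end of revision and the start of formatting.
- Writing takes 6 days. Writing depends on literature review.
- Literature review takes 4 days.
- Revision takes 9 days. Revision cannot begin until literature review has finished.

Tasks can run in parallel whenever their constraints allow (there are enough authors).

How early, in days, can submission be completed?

Literature review has no prerequisites, so it starts at day 0 and finishes at day 4.
After literature review (finishes day 4), revision can start at day 4 and finishes at day 13.
After literature review (finishes day 4), analysis can start at day 4 and finishes at day 12.
Formatting needs all of analysis (finishes day 12, plus 3-day gap → day 15); literature review (finishes day 4); revision (finishes day 13, plus 3-day gap → day 16). That puts its earliest start at day 16; it finishes at 16 + 12 = day 28.
Submission has to wait for formatting (finishes day 28); analysis (finishes day 12). The latest of these is day 28, so submission runs day 28 to 28 + 6 = day 34.

34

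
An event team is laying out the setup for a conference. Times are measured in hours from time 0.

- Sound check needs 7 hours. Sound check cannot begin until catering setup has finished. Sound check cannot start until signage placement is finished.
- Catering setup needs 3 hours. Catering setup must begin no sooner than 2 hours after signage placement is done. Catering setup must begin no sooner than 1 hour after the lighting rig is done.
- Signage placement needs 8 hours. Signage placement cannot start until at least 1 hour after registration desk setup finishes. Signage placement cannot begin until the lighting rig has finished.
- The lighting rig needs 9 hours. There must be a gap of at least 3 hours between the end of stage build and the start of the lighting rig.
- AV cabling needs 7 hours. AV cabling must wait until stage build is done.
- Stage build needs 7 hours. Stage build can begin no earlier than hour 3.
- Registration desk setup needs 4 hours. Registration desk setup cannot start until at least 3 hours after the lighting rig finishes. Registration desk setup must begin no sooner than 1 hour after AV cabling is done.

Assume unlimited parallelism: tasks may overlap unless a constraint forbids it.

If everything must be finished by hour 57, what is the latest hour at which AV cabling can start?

24

Sound check has no dependents, so it just needs to finish by hour 57. Starting by 57 − 7 = hour 50 achieves that.
Catering setup has to be done before sound check (must start by hour 50). That means finishing by hour 50, i.e. starting by 50 − 3 = hour 47.
For signage placement: catering setup (must start by hour 47, minus 2-hour gap → hour 45); sound check (must start by hour 50). The most restrictive is hour 45; with an 8-hour duration, signage placement must start by hour 37.
Since signage placement (must start by hour 37, minus 1-hour gap → hour 36) depends on it, registration desk setup must finish by hour 36. Backing off its 4-hour duration gives a latest start of hour 32.
AV cabling must finish before registration desk setup (must start by hour 32, minus 1-hour gap → hour 31). With a 7-hour duration, AV cabling must start by 31 − 7 = hour 24.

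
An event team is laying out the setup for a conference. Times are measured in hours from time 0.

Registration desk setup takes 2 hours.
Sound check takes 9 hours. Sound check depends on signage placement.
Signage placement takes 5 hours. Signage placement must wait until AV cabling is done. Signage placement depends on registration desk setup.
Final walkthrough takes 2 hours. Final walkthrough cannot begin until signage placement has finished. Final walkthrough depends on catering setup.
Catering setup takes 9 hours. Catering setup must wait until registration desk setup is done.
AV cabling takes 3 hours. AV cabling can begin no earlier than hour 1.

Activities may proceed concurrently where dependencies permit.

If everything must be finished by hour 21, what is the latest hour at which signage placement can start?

7

Sound check has no dependents, so it just needs to finish by hour 21. Starting by 21 − 9 = hour 12 achieves that.
To finish by hour 21, final walkthrough (duration 2) must start no later than hour 19.
Signage placement has several dependents: sound check (must start by hour 12); final walkthrough (must start by hour 19). The earliest of those limits is hour 12, so signage placement must start by 12 − 5 = hour 7.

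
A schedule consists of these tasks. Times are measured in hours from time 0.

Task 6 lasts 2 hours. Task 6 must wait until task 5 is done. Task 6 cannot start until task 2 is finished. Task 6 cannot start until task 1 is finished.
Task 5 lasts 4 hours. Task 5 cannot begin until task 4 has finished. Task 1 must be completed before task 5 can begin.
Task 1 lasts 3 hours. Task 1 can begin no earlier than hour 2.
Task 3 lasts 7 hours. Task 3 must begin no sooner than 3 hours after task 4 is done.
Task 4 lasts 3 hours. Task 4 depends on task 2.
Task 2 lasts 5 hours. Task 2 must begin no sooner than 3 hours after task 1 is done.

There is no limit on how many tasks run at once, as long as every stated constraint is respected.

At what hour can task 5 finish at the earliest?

20

Task 1 cannot begin until its own release at hour 2. It runs from hour 2 to 2 + 3 = hour 5.
Task 2 waits on task 1 (finishes hour 5, plus 3-hour gap → hour 8), so it starts at hour 8 and finishes at 8 + 5 = hour 13.
Task 4 waits on task 2 (finishes hour 13), so it starts at hour 13 and finishes at 13 + 3 = hour 16.
Task 5 has to wait for task 4 (finishes hour 16); task 1 (finishes hour 5). The latest of these is hour 16, so task 5 runs hour 16 to 16 + 4 = hour 20.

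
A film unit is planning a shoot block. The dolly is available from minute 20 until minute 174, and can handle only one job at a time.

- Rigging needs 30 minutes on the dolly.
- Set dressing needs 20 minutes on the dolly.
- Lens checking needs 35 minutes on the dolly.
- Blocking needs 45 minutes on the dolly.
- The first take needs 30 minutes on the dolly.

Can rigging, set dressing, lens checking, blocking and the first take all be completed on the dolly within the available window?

The dolly window is 174 − 20 = 154 minutes.
Running back to back, the jobs need 30 + 20 + 35 + 45 + 30 = 160 minutes on the dolly.
Since 160 > 154, they cannot all fit.

No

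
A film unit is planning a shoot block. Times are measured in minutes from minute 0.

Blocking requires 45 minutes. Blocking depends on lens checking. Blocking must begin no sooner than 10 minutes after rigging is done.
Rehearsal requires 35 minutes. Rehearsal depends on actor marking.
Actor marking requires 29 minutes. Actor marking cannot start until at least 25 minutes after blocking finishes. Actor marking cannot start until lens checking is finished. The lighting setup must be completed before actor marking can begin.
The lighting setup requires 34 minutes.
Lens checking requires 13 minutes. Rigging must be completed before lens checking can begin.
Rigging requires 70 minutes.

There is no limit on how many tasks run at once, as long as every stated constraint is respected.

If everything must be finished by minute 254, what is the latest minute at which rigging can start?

To finish by minute 254, rehearsal (duration 35) must start no later than minute 219.
Actor marking feeds into rehearsal (must start by minute 219); so actor marking must finish by minute 219 and therefore start by minute 190.
Blocking has to be done before actor marking (must start by minute 190, minus 25-minute gap → minute 165). That means finishing by minute 165, i.e. starting by 165 − 45 = minute 120.
Lens checking must finish in time for blocking (must start by minute 120); actor marking (must start by minute 190). The tightest is minute 120, so lens checking must start by 120 − 13 = minute 107.
Rigging must finish in time for lens checking (must start by minute 107); blocking (must start by minute 120, minus 10-minute gap → minute 110). The tightest is minute 107, so rigging must start by 107 − 70 = minute 37.

37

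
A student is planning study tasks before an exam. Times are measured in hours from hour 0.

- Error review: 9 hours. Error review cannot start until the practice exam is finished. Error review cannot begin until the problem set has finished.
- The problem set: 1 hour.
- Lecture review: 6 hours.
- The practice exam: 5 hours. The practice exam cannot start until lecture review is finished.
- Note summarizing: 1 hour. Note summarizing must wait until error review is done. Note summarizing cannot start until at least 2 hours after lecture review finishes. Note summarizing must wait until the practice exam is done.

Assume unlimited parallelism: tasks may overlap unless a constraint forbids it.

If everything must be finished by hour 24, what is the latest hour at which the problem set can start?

Note summarizing has no dependents, so it just needs to finish by hour 24. Starting by 24 − 1 = hour 23 achieves that.
Error review must finish before note summarizing (must start by hour 23). With a 9-hour duration, error review must start by 23 − 9 = hour 14.
The problem set feeds into error review (must start by hour 14); so the problem set must finish by hour 14 and therefore start by hour 13.

13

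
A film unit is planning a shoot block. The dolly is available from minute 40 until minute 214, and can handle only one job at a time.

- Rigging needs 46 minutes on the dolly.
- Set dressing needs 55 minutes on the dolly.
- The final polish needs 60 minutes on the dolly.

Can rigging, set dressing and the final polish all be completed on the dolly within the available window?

The dolly window is 214 − 40 = 174 minutes.
Running back to back, the jobs need 46 + 55 + 60 = 161 minutes on the dolly.
Since 161 ≤ 174, they fit within the window.

Yes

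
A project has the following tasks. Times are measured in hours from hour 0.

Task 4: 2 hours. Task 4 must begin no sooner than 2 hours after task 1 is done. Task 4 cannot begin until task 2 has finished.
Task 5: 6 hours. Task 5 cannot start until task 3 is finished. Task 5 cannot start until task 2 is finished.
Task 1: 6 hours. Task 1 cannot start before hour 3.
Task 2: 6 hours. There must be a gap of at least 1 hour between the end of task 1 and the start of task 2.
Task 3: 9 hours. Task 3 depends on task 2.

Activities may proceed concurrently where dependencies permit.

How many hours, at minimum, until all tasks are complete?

31

Task 1 waits on its own release at hour 3, so it starts at hour 3 and finishes at 3 + 6 = hour 9.
After task 1 (finishes hour 9, plus 1-hour gap → hour 10), task 2 can start at hour 10 and finishes at hour 16.
Task 4 needs all of task 1 (finishes hour 9, plus 2-hour gap → hour 11); task 2 (finishes hour 16). That puts its earliest start at hour 16; it finishes at 16 + 2 = hour 18.
Task 3 cannot begin until task 2 (finishes hour 16). It runs from hour 16 to 16 + 9 = hour 25.
For task 5: task 3 (finishes hour 25); task 2 (finishes hour 16). Taking the maximum gives a start of hour 25, and it finishes at 25 + 6 = hour 31.
All tasks are finished once the last one completes. Finish times: Task 1 at 9, Task 2 at 16, Task 3 at 25, Task 4 at 18, Task 5 at 31. The latest is hour 31.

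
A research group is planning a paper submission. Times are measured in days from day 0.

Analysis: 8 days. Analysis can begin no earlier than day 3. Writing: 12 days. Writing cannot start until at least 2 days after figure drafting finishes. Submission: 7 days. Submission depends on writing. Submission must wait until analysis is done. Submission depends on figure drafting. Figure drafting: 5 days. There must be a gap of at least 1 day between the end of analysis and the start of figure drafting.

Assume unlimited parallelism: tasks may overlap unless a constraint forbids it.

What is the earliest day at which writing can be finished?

31

Analysis waits on its own release at day 3, so it starts at day 3 and finishes at 3 + 8 = day 11.
Figure drafting cannot begin until analysis (finishes day 11, plus 1-day gap → day 12). It runs from day 12 to 12 + 5 = day 17.
Writing cannot begin until figure drafting (finishes day 17, plus 2-day gap → day 19). It runs from day 19 to 19 + 12 = day 31.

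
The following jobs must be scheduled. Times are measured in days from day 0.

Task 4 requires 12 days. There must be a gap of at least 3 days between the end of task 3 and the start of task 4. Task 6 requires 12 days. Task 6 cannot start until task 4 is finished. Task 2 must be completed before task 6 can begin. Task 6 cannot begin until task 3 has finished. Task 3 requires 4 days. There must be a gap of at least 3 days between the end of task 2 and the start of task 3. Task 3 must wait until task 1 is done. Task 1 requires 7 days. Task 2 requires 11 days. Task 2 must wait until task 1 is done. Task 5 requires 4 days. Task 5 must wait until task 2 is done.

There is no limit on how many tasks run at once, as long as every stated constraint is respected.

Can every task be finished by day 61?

Yes

Nothing blocks task 1, so it runs from day 0 to day 7.
Task 2 waits on task 1 (finishes day 7), so it starts at day 7 and finishes at 7 + 11 = day 18.
Task 5 cannot begin until task 2 (finishes day 18). It runs from day 18 to 18 + 4 = day 22.
For task 3: task 2 (finishes day 18, plus 3-day gap → day 21); task 1 (finishes day 7). Taking the maximum gives a start of day 21, and it finishes at 21 + 4 = day 25.
Task 4 cannot begin until task 3 (finishes day 25, plus 3-day gap → day 28). It runs from day 28 to 28 + 12 = day 40.
For task 6: task 4 (finishes day 40); task 2 (finishes day 18); task 3 (finishes day 25). Taking the maximum gives a start of day 40, and it finishes at 40 + 12 = day 52.
Every task is finished by day 52, which is no later than the deadline of 61, so the schedule is feasible.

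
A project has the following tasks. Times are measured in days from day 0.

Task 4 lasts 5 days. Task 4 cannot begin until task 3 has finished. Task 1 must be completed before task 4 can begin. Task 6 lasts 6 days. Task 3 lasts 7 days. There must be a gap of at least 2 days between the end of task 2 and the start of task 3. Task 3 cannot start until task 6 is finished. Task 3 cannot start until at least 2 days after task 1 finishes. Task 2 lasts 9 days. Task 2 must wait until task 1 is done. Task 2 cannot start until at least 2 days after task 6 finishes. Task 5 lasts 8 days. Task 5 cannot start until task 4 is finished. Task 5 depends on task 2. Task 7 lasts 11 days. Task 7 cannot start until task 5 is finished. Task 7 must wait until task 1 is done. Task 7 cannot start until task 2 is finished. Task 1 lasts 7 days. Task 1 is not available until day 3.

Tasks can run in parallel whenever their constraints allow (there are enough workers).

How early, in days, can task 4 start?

Task 6 can start immediately at day 0; it finishes at day 6.
Task 1 waits on its own release at day 3, so it starts at day 3 and finishes at 3 + 7 = day 10.
For task 2: task 1 (finishes day 10); task 6 (finishes day 6, plus 2-day gap → day 8). Taking the maximum gives a start of day 10, and it finishes at 10 + 9 = day 19.
For task 3: task 2 (finishes day 19, plus 2-day gap → day 21); task 6 (finishes day 6); task 1 (finishes day 10, plus 2-day gap → day 12). Taking the maximum gives a start of day 21, and it finishes at 21 + 7 = day 28.
Task 4 waits on task 3 (finishes day 28); task 1 (finishes day 10). The latest of these is day 28, which is the earliest task 4 can start.

28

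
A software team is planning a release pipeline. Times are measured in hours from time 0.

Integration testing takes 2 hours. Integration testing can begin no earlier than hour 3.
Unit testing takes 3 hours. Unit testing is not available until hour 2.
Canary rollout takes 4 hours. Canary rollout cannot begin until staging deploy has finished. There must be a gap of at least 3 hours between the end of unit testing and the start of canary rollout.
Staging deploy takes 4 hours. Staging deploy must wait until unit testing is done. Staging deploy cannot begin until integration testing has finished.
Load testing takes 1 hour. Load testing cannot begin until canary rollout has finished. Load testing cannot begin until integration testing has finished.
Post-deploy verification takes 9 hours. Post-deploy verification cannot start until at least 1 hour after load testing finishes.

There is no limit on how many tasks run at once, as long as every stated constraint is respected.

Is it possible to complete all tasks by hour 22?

Integration testing cannot begin until its own release at hour 3. It runs from hour 3 to 3 + 2 = hour 5.
Unit testing cannot begin until its own release at hour 2. It runs from hour 2 to 2 + 3 = hour 5.
Staging deploy has to wait for unit testing (finishes hour 5); integration testing (finishes hour 5). The latest of these is hour 5, so staging deploy runs hour 5 to 5 + 4 = hour 9.
Canary rollout needs all of staging deploy (finishes hour 9); unit testing (finishes hour 5, plus 3-hour gap → hour 8). That puts its earliest start at hour 9; it finishes at 9 + 4 = hour 13.
Load testing cannot start until canary rollout (finishes hour 13); integration testing (finishes hour 5). The controlling bound is hour 13, so load testing finishes at 13 + 1 = hour 14.
Post-deploy verification cannot begin until load testing (finishes hour 14, plus 1-hour gap → hour 15). It runs from hour 15 to 15 + 9 = hour 24.
The earliest everything can be done is hour 24, which is after the deadline of 22, so it is not possible.

No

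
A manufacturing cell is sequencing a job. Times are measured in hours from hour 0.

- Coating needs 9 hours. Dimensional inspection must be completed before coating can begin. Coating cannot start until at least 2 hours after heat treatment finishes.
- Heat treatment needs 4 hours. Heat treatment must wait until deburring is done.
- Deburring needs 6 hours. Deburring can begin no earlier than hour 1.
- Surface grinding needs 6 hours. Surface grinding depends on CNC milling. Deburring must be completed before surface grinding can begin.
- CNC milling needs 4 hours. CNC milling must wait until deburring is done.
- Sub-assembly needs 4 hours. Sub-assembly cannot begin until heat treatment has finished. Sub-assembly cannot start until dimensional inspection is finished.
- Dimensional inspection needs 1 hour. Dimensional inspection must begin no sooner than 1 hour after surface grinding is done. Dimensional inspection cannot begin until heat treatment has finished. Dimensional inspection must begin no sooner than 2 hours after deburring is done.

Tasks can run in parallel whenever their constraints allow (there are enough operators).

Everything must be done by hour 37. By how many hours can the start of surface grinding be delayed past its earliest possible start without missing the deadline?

Deburring waits on its own release at hour 1, so it starts at hour 1 and finishes at 1 + 6 = hour 7.
CNC milling cannot begin until deburring (finishes hour 7). It runs from hour 7 to 7 + 4 = hour 11.
Surface grinding cannot start until CNC milling (finishes hour 11); deburring (finishes hour 7). The controlling bound is hour 11, so surface grinding finishes at 11 + 6 = hour 17.

Working backward from the deadline:
To finish by hour 37, coating (duration 9) must start no later than hour 28.
Nothing follows sub-assembly; the deadline of hour 37 is its only limit. It must start by 37 − 4 = hour 33.
For dimensional inspection: coating (must start by hour 28); sub-assembly (must start by hour 33). The most restrictive is hour 28; with a 1-hour duration, dimensional inspection must start by hour 27.
Surface grinding has to be done before dimensional inspection (must start by hour 27, minus 1-hour gap → hour 26). That means finishing by hour 26, i.e. starting by 26 − 6 = hour 20.
So surface grinding can start as early as hour 11 and as late as hour 20, giving 20 − 11 = 9 hours of slack.

9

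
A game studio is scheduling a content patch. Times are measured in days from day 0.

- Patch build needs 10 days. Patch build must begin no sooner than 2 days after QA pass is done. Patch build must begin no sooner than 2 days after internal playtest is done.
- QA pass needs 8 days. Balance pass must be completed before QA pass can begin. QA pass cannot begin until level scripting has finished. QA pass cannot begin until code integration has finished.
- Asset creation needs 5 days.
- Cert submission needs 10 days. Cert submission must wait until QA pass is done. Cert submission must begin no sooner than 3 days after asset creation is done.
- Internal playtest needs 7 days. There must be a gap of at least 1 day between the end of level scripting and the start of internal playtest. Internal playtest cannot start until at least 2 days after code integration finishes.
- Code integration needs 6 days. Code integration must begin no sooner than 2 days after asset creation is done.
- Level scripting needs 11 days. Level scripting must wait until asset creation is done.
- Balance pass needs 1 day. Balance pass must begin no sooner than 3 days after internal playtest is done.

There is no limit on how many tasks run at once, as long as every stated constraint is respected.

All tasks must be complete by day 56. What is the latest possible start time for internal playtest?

25

To finish by day 56, cert submission (duration 10) must start no later than day 46.
To finish by day 56, patch build (duration 10) must start no later than day 46.
QA pass has several dependents: cert submission (must start by day 46); patch build (must start by day 46, minus 2-day gap → day 44). The earliest of those limits is day 44, so QA pass must start by 44 − 8 = day 36.
Balance pass has to be done before QA pass (must start by day 36). That means finishing by day 36, i.e. starting by 36 − 1 = day 35.
Internal playtest has several dependents: balance pass (must start by day 35, minus 3-day gap → day 32); patch build (must start by day 46, minus 2-day gap → day 44). The earliest of those limits is day 32, so internal playtest must start by 32 − 7 = day 25.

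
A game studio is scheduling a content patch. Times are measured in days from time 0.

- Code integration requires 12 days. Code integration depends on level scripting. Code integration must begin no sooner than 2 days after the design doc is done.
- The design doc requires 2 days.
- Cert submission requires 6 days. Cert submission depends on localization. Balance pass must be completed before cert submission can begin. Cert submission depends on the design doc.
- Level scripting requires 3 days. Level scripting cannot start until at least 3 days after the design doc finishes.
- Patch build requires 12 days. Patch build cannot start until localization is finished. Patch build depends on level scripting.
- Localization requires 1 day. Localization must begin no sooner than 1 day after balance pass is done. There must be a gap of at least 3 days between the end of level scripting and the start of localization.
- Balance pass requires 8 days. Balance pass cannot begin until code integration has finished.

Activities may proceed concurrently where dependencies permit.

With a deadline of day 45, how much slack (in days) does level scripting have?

Nothing blocks the design doc, so it runs from day 0 to day 2.
After the design doc (finishes day 2, plus 3-day gap → day 5), level scripting can start at day 5 and finishes at day 8.

Working backward from the deadline:
Nothing follows cert submission; the deadline of day 45 is its only limit. It must start by 45 − 6 = day 39.
To finish by day 45, patch build (duration 12) must start no later than day 33.
Localization must finish in time for cert submission (must start by day 39); patch build (must start by day 33). The tightest is day 33, so localization must start by 33 − 1 = day 32.
Balance pass must finish in time for localization (must start by day 32, minus 1-day gap → day 31); cert submission (must start by day 39). The tightest is day 31, so balance pass must start by 31 − 8 = day 23.
Code integration has to be done before balance pass (must start by day 23). That means finishing by day 23, i.e. starting by 23 − 12 = day 11.
Level scripting must finish in time for code integration (must start by day 11); localization (must start by day 32, minus 3-day gap → day 29); patch build (must start by day 33). The tightest is day 11, so level scripting must start by 11 − 3 = day 8.
So level scripting can start as early as day 5 and as late as day 8, giving 8 − 5 = 3 days of slack.

3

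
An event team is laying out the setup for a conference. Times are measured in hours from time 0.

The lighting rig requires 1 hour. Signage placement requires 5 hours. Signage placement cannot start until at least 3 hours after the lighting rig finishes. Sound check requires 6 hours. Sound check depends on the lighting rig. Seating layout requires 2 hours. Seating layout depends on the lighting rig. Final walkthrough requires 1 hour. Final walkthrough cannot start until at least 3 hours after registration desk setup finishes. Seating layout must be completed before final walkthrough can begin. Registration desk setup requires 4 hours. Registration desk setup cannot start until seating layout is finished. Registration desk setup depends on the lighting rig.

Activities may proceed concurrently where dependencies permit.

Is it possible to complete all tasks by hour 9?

Nothing blocks the lighting rig, so it runs from hour 0 to hour 1.
Sound check cannot begin until the lighting rig (finishes hour 1). It runs from hour 1 to 1 + 6 = hour 7.
After the lighting rig (finishes hour 1, plus 3-hour gap → hour 4), signage placement can start at hour 4 and finishes at hour 9.
After the lighting rig (finishes hour 1), seating layout can start at hour 1 and finishes at hour 3.
Registration desk setup has to wait for seating layout (finishes hour 3); the lighting rig (finishes hour 1). The latest of these is hour 3, so registration desk setup runs hour 3 to 3 + 4 = hour 7.
Final walkthrough has to wait for registration desk setup (finishes hour 7, plus 3-hour gap → hour 10); seating layout (finishes hour 3). The latest of these is hour 10, so final walkthrough runs hour 10 to 10 + 1 = hour 11.
The earliest everything can be done is hour 11, which is after the deadline of 9, so it is not possible.

No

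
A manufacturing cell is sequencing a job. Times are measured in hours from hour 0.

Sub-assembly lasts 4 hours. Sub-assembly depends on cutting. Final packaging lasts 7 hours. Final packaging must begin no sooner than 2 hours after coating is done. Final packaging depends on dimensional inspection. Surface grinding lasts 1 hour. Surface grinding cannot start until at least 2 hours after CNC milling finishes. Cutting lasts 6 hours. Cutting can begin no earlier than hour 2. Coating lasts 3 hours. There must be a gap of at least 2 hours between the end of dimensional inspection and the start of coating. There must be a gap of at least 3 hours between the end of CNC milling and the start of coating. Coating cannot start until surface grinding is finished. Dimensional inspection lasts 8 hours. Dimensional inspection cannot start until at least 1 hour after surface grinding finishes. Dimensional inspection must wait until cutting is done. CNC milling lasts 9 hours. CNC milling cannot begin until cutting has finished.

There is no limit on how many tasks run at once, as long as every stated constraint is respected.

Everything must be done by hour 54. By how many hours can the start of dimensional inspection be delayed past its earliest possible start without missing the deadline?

11

Cutting waits on its own release at hour 2, so it starts at hour 2 and finishes at 2 + 6 = hour 8.
CNC milling waits on cutting (finishes hour 8), so it starts at hour 8 and finishes at 8 + 9 = hour 17.
Surface grinding waits on CNC milling (finishes hour 17, plus 2-hour gap → hour 19), so it starts at hour 19 and finishes at 19 + 1 = hour 20.
Dimensional inspection has to wait for surface grinding (finishes hour 20, plus 1-hour gap → hour 21); cutting (finishes hour 8). The latest of these is hour 21, so dimensional inspection runs hour 21 to 21 + 8 = hour 29.

Working backward from the deadline:
Final packaging has no dependents, so it just needs to finish by hour 54. Starting by 54 − 7 = hour 47 achieves that.
Coating has to be done before final packaging (must start by hour 47, minus 2-hour gap → hour 45). That means finishing by hour 45, i.e. starting by 45 − 3 = hour 42.
Dimensional inspection has several dependents: coating (must start by hour 42, minus 2-hour gap → hour 40); final packaging (must start by hour 47). The earliest of those limits is hour 40, so dimensional inspection must start by 40 − 8 = hour 32.
So dimensional inspection can start as early as hour 21 and as late as hour 32, giving 32 − 21 = 11 hours of slack.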